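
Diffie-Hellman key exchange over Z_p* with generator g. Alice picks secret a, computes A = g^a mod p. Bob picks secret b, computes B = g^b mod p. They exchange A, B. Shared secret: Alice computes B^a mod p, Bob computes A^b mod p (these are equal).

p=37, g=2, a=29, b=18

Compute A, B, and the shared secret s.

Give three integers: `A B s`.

Answer: 24 36 36

Derivation:
A = 2^29 mod 37  (bits of 29 = 11101)
  bit 0 = 1: r = r^2 * 2 mod 37 = 1^2 * 2 = 1*2 = 2
  bit 1 = 1: r = r^2 * 2 mod 37 = 2^2 * 2 = 4*2 = 8
  bit 2 = 1: r = r^2 * 2 mod 37 = 8^2 * 2 = 27*2 = 17
  bit 3 = 0: r = r^2 mod 37 = 17^2 = 30
  bit 4 = 1: r = r^2 * 2 mod 37 = 30^2 * 2 = 12*2 = 24
  -> A = 24
B = 2^18 mod 37  (bits of 18 = 10010)
  bit 0 = 1: r = r^2 * 2 mod 37 = 1^2 * 2 = 1*2 = 2
  bit 1 = 0: r = r^2 mod 37 = 2^2 = 4
  bit 2 = 0: r = r^2 mod 37 = 4^2 = 16
  bit 3 = 1: r = r^2 * 2 mod 37 = 16^2 * 2 = 34*2 = 31
  bit 4 = 0: r = r^2 mod 37 = 31^2 = 36
  -> B = 36
s = B^a = 36^29 mod 37  (bits of 29 = 11101)
  bit 0 = 1: r = r^2 * 36 mod 37 = 1^2 * 36 = 1*36 = 36
  bit 1 = 1: r = r^2 * 36 mod 37 = 36^2 * 36 = 1*36 = 36
  bit 2 = 1: r = r^2 * 36 mod 37 = 36^2 * 36 = 1*36 = 36
  bit 3 = 0: r = r^2 mod 37 = 36^2 = 1
  bit 4 = 1: r = r^2 * 36 mod 37 = 1^2 * 36 = 1*36 = 36
  -> s = B^a = 36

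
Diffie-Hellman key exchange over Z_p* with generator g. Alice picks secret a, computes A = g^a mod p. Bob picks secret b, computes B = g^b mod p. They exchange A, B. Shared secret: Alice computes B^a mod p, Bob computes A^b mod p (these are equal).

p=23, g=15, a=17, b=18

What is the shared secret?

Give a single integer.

A = 15^17 mod 23  (bits of 17 = 10001)
  bit 0 = 1: r = r^2 * 15 mod 23 = 1^2 * 15 = 1*15 = 15
  bit 1 = 0: r = r^2 mod 23 = 15^2 = 18
  bit 2 = 0: r = r^2 mod 23 = 18^2 = 2
  bit 3 = 0: r = r^2 mod 23 = 2^2 = 4
  bit 4 = 1: r = r^2 * 15 mod 23 = 4^2 * 15 = 16*15 = 10
  -> A = 10
B = 15^18 mod 23  (bits of 18 = 10010)
  bit 0 = 1: r = r^2 * 15 mod 23 = 1^2 * 15 = 1*15 = 15
  bit 1 = 0: r = r^2 mod 23 = 15^2 = 18
  bit 2 = 0: r = r^2 mod 23 = 18^2 = 2
  bit 3 = 1: r = r^2 * 15 mod 23 = 2^2 * 15 = 4*15 = 14
  bit 4 = 0: r = r^2 mod 23 = 14^2 = 12
  -> B = 12
s = B^a = 12^17 mod 23  (bits of 17 = 10001)
  bit 0 = 1: r = r^2 * 12 mod 23 = 1^2 * 12 = 1*12 = 12
  bit 1 = 0: r = r^2 mod 23 = 12^2 = 6
  bit 2 = 0: r = r^2 mod 23 = 6^2 = 13
  bit 3 = 0: r = r^2 mod 23 = 13^2 = 8
  bit 4 = 1: r = r^2 * 12 mod 23 = 8^2 * 12 = 18*12 = 9
  -> s = B^a = 9

Answer: 9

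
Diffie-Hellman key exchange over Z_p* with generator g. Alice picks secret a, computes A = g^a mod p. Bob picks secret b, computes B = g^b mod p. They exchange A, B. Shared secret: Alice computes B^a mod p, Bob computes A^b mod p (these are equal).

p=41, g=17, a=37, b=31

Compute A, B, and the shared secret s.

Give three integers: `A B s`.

A = 17^37 mod 41  (bits of 37 = 100101)
  bit 0 = 1: r = r^2 * 17 mod 41 = 1^2 * 17 = 1*17 = 17
  bit 1 = 0: r = r^2 mod 41 = 17^2 = 2
  bit 2 = 0: r = r^2 mod 41 = 2^2 = 4
  bit 3 = 1: r = r^2 * 17 mod 41 = 4^2 * 17 = 16*17 = 26
  bit 4 = 0: r = r^2 mod 41 = 26^2 = 20
  bit 5 = 1: r = r^2 * 17 mod 41 = 20^2 * 17 = 31*17 = 35
  -> A = 35
B = 17^31 mod 41  (bits of 31 = 11111)
  bit 0 = 1: r = r^2 * 17 mod 41 = 1^2 * 17 = 1*17 = 17
  bit 1 = 1: r = r^2 * 17 mod 41 = 17^2 * 17 = 2*17 = 34
  bit 2 = 1: r = r^2 * 17 mod 41 = 34^2 * 17 = 8*17 = 13
  bit 3 = 1: r = r^2 * 17 mod 41 = 13^2 * 17 = 5*17 = 3
  bit 4 = 1: r = r^2 * 17 mod 41 = 3^2 * 17 = 9*17 = 30
  -> B = 30
s = B^a = 30^37 mod 41  (bits of 37 = 100101)
  bit 0 = 1: r = r^2 * 30 mod 41 = 1^2 * 30 = 1*30 = 30
  bit 1 = 0: r = r^2 mod 41 = 30^2 = 39
  bit 2 = 0: r = r^2 mod 41 = 39^2 = 4
  bit 3 = 1: r = r^2 * 30 mod 41 = 4^2 * 30 = 16*30 = 29
  bit 4 = 0: r = r^2 mod 41 = 29^2 = 21
  bit 5 = 1: r = r^2 * 30 mod 41 = 21^2 * 30 = 31*30 = 28
  -> s = B^a = 28

Answer: 35 30 28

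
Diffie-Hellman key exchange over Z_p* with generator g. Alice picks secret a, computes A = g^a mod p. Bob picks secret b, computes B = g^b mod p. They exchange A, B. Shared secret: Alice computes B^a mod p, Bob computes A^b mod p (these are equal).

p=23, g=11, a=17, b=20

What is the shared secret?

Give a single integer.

Answer: 2

Derivation:
A = 11^17 mod 23  (bits of 17 = 10001)
  bit 0 = 1: r = r^2 * 11 mod 23 = 1^2 * 11 = 1*11 = 11
  bit 1 = 0: r = r^2 mod 23 = 11^2 = 6
  bit 2 = 0: r = r^2 mod 23 = 6^2 = 13
  bit 3 = 0: r = r^2 mod 23 = 13^2 = 8
  bit 4 = 1: r = r^2 * 11 mod 23 = 8^2 * 11 = 18*11 = 14
  -> A = 14
B = 11^20 mod 23  (bits of 20 = 10100)
  bit 0 = 1: r = r^2 * 11 mod 23 = 1^2 * 11 = 1*11 = 11
  bit 1 = 0: r = r^2 mod 23 = 11^2 = 6
  bit 2 = 1: r = r^2 * 11 mod 23 = 6^2 * 11 = 13*11 = 5
  bit 3 = 0: r = r^2 mod 23 = 5^2 = 2
  bit 4 = 0: r = r^2 mod 23 = 2^2 = 4
  -> B = 4
s = B^a = 4^17 mod 23  (bits of 17 = 10001)
  bit 0 = 1: r = r^2 * 4 mod 23 = 1^2 * 4 = 1*4 = 4
  bit 1 = 0: r = r^2 mod 23 = 4^2 = 16
  bit 2 = 0: r = r^2 mod 23 = 16^2 = 3
  bit 3 = 0: r = r^2 mod 23 = 3^2 = 9
  bit 4 = 1: r = r^2 * 4 mod 23 = 9^2 * 4 = 12*4 = 2
  -> s = B^a = 2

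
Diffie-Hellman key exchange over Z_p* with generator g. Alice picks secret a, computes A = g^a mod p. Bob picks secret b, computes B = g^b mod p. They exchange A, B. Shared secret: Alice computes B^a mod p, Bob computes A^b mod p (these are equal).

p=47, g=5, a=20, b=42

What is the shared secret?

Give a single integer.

Answer: 18

Derivation:
A = 5^20 mod 47  (bits of 20 = 10100)
  bit 0 = 1: r = r^2 * 5 mod 47 = 1^2 * 5 = 1*5 = 5
  bit 1 = 0: r = r^2 mod 47 = 5^2 = 25
  bit 2 = 1: r = r^2 * 5 mod 47 = 25^2 * 5 = 14*5 = 23
  bit 3 = 0: r = r^2 mod 47 = 23^2 = 12
  bit 4 = 0: r = r^2 mod 47 = 12^2 = 3
  -> A = 3
B = 5^42 mod 47  (bits of 42 = 101010)
  bit 0 = 1: r = r^2 * 5 mod 47 = 1^2 * 5 = 1*5 = 5
  bit 1 = 0: r = r^2 mod 47 = 5^2 = 25
  bit 2 = 1: r = r^2 * 5 mod 47 = 25^2 * 5 = 14*5 = 23
  bit 3 = 0: r = r^2 mod 47 = 23^2 = 12
  bit 4 = 1: r = r^2 * 5 mod 47 = 12^2 * 5 = 3*5 = 15
  bit 5 = 0: r = r^2 mod 47 = 15^2 = 37
  -> B = 37
s = B^a = 37^20 mod 47  (bits of 20 = 10100)
  bit 0 = 1: r = r^2 * 37 mod 47 = 1^2 * 37 = 1*37 = 37
  bit 1 = 0: r = r^2 mod 47 = 37^2 = 6
  bit 2 = 1: r = r^2 * 37 mod 47 = 6^2 * 37 = 36*37 = 16
  bit 3 = 0: r = r^2 mod 47 = 16^2 = 21
  bit 4 = 0: r = r^2 mod 47 = 21^2 = 18
  -> s = B^a = 18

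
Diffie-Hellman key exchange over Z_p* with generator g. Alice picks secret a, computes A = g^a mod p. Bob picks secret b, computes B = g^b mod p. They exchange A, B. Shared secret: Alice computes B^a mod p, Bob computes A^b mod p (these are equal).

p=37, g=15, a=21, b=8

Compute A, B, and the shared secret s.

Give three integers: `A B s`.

Answer: 29 7 10

Derivation:
A = 15^21 mod 37  (bits of 21 = 10101)
  bit 0 = 1: r = r^2 * 15 mod 37 = 1^2 * 15 = 1*15 = 15
  bit 1 = 0: r = r^2 mod 37 = 15^2 = 3
  bit 2 = 1: r = r^2 * 15 mod 37 = 3^2 * 15 = 9*15 = 24
  bit 3 = 0: r = r^2 mod 37 = 24^2 = 21
  bit 4 = 1: r = r^2 * 15 mod 37 = 21^2 * 15 = 34*15 = 29
  -> A = 29
B = 15^8 mod 37  (bits of 8 = 1000)
  bit 0 = 1: r = r^2 * 15 mod 37 = 1^2 * 15 = 1*15 = 15
  bit 1 = 0: r = r^2 mod 37 = 15^2 = 3
  bit 2 = 0: r = r^2 mod 37 = 3^2 = 9
  bit 3 = 0: r = r^2 mod 37 = 9^2 = 7
  -> B = 7
s = B^a = 7^21 mod 37  (bits of 21 = 10101)
  bit 0 = 1: r = r^2 * 7 mod 37 = 1^2 * 7 = 1*7 = 7
  bit 1 = 0: r = r^2 mod 37 = 7^2 = 12
  bit 2 = 1: r = r^2 * 7 mod 37 = 12^2 * 7 = 33*7 = 9
  bit 3 = 0: r = r^2 mod 37 = 9^2 = 7
  bit 4 = 1: r = r^2 * 7 mod 37 = 7^2 * 7 = 12*7 = 10
  -> s = B^a = 10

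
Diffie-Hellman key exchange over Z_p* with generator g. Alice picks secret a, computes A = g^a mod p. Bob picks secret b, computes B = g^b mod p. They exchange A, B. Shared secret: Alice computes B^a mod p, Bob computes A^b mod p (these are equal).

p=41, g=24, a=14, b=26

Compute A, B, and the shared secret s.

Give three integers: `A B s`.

A = 24^14 mod 41  (bits of 14 = 1110)
  bit 0 = 1: r = r^2 * 24 mod 41 = 1^2 * 24 = 1*24 = 24
  bit 1 = 1: r = r^2 * 24 mod 41 = 24^2 * 24 = 2*24 = 7
  bit 2 = 1: r = r^2 * 24 mod 41 = 7^2 * 24 = 8*24 = 28
  bit 3 = 0: r = r^2 mod 41 = 28^2 = 5
  -> A = 5
B = 24^26 mod 41  (bits of 26 = 11010)
  bit 0 = 1: r = r^2 * 24 mod 41 = 1^2 * 24 = 1*24 = 24
  bit 1 = 1: r = r^2 * 24 mod 41 = 24^2 * 24 = 2*24 = 7
  bit 2 = 0: r = r^2 mod 41 = 7^2 = 8
  bit 3 = 1: r = r^2 * 24 mod 41 = 8^2 * 24 = 23*24 = 19
  bit 4 = 0: r = r^2 mod 41 = 19^2 = 33
  -> B = 33
s = B^a = 33^14 mod 41  (bits of 14 = 1110)
  bit 0 = 1: r = r^2 * 33 mod 41 = 1^2 * 33 = 1*33 = 33
  bit 1 = 1: r = r^2 * 33 mod 41 = 33^2 * 33 = 23*33 = 21
  bit 2 = 1: r = r^2 * 33 mod 41 = 21^2 * 33 = 31*33 = 39
  bit 3 = 0: r = r^2 mod 41 = 39^2 = 4
  -> s = B^a = 4

Answer: 5 33 4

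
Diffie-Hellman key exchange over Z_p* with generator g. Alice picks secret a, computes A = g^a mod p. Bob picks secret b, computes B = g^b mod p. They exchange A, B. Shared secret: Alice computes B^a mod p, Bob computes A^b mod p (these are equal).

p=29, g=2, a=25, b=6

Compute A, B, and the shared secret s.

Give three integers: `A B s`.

A = 2^25 mod 29  (bits of 25 = 11001)
  bit 0 = 1: r = r^2 * 2 mod 29 = 1^2 * 2 = 1*2 = 2
  bit 1 = 1: r = r^2 * 2 mod 29 = 2^2 * 2 = 4*2 = 8
  bit 2 = 0: r = r^2 mod 29 = 8^2 = 6
  bit 3 = 0: r = r^2 mod 29 = 6^2 = 7
  bit 4 = 1: r = r^2 * 2 mod 29 = 7^2 * 2 = 20*2 = 11
  -> A = 11
B = 2^6 mod 29  (bits of 6 = 110)
  bit 0 = 1: r = r^2 * 2 mod 29 = 1^2 * 2 = 1*2 = 2
  bit 1 = 1: r = r^2 * 2 mod 29 = 2^2 * 2 = 4*2 = 8
  bit 2 = 0: r = r^2 mod 29 = 8^2 = 6
  -> B = 6
s = B^a = 6^25 mod 29  (bits of 25 = 11001)
  bit 0 = 1: r = r^2 * 6 mod 29 = 1^2 * 6 = 1*6 = 6
  bit 1 = 1: r = r^2 * 6 mod 29 = 6^2 * 6 = 7*6 = 13
  bit 2 = 0: r = r^2 mod 29 = 13^2 = 24
  bit 3 = 0: r = r^2 mod 29 = 24^2 = 25
  bit 4 = 1: r = r^2 * 6 mod 29 = 25^2 * 6 = 16*6 = 9
  -> s = B^a = 9

Answer: 11 6 9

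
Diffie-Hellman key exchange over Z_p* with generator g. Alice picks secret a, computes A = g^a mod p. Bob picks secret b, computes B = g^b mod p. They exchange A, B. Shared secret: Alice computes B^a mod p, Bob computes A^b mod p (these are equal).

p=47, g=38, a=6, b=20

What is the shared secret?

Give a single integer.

Answer: 17

Derivation:
A = 38^6 mod 47  (bits of 6 = 110)
  bit 0 = 1: r = r^2 * 38 mod 47 = 1^2 * 38 = 1*38 = 38
  bit 1 = 1: r = r^2 * 38 mod 47 = 38^2 * 38 = 34*38 = 23
  bit 2 = 0: r = r^2 mod 47 = 23^2 = 12
  -> A = 12
B = 38^20 mod 47  (bits of 20 = 10100)
  bit 0 = 1: r = r^2 * 38 mod 47 = 1^2 * 38 = 1*38 = 38
  bit 1 = 0: r = r^2 mod 47 = 38^2 = 34
  bit 2 = 1: r = r^2 * 38 mod 47 = 34^2 * 38 = 28*38 = 30
  bit 3 = 0: r = r^2 mod 47 = 30^2 = 7
  bit 4 = 0: r = r^2 mod 47 = 7^2 = 2
  -> B = 2
s = B^a = 2^6 mod 47  (bits of 6 = 110)
  bit 0 = 1: r = r^2 * 2 mod 47 = 1^2 * 2 = 1*2 = 2
  bit 1 = 1: r = r^2 * 2 mod 47 = 2^2 * 2 = 4*2 = 8
  bit 2 = 0: r = r^2 mod 47 = 8^2 = 17
  -> s = B^a = 17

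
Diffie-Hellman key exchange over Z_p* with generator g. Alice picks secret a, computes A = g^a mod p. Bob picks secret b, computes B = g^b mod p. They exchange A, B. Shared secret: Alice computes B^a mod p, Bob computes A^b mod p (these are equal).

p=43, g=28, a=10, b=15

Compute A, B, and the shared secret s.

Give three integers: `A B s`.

A = 28^10 mod 43  (bits of 10 = 1010)
  bit 0 = 1: r = r^2 * 28 mod 43 = 1^2 * 28 = 1*28 = 28
  bit 1 = 0: r = r^2 mod 43 = 28^2 = 10
  bit 2 = 1: r = r^2 * 28 mod 43 = 10^2 * 28 = 14*28 = 5
  bit 3 = 0: r = r^2 mod 43 = 5^2 = 25
  -> A = 25
B = 28^15 mod 43  (bits of 15 = 1111)
  bit 0 = 1: r = r^2 * 28 mod 43 = 1^2 * 28 = 1*28 = 28
  bit 1 = 1: r = r^2 * 28 mod 43 = 28^2 * 28 = 10*28 = 22
  bit 2 = 1: r = r^2 * 28 mod 43 = 22^2 * 28 = 11*28 = 7
  bit 3 = 1: r = r^2 * 28 mod 43 = 7^2 * 28 = 6*28 = 39
  -> B = 39
s = B^a = 39^10 mod 43  (bits of 10 = 1010)
  bit 0 = 1: r = r^2 * 39 mod 43 = 1^2 * 39 = 1*39 = 39
  bit 1 = 0: r = r^2 mod 43 = 39^2 = 16
  bit 2 = 1: r = r^2 * 39 mod 43 = 16^2 * 39 = 41*39 = 8
  bit 3 = 0: r = r^2 mod 43 = 8^2 = 21
  -> s = B^a = 21

Answer: 25 39 21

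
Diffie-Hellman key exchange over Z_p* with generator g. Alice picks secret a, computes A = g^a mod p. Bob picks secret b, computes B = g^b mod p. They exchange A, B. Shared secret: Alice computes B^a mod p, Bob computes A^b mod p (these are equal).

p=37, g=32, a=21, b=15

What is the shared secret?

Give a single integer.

A = 32^21 mod 37  (bits of 21 = 10101)
  bit 0 = 1: r = r^2 * 32 mod 37 = 1^2 * 32 = 1*32 = 32
  bit 1 = 0: r = r^2 mod 37 = 32^2 = 25
  bit 2 = 1: r = r^2 * 32 mod 37 = 25^2 * 32 = 33*32 = 20
  bit 3 = 0: r = r^2 mod 37 = 20^2 = 30
  bit 4 = 1: r = r^2 * 32 mod 37 = 30^2 * 32 = 12*32 = 14
  -> A = 14
B = 32^15 mod 37  (bits of 15 = 1111)
  bit 0 = 1: r = r^2 * 32 mod 37 = 1^2 * 32 = 1*32 = 32
  bit 1 = 1: r = r^2 * 32 mod 37 = 32^2 * 32 = 25*32 = 23
  bit 2 = 1: r = r^2 * 32 mod 37 = 23^2 * 32 = 11*32 = 19
  bit 3 = 1: r = r^2 * 32 mod 37 = 19^2 * 32 = 28*32 = 8
  -> B = 8
s = B^a = 8^21 mod 37  (bits of 21 = 10101)
  bit 0 = 1: r = r^2 * 8 mod 37 = 1^2 * 8 = 1*8 = 8
  bit 1 = 0: r = r^2 mod 37 = 8^2 = 27
  bit 2 = 1: r = r^2 * 8 mod 37 = 27^2 * 8 = 26*8 = 23
  bit 3 = 0: r = r^2 mod 37 = 23^2 = 11
  bit 4 = 1: r = r^2 * 8 mod 37 = 11^2 * 8 = 10*8 = 6
  -> s = B^a = 6

Answer: 6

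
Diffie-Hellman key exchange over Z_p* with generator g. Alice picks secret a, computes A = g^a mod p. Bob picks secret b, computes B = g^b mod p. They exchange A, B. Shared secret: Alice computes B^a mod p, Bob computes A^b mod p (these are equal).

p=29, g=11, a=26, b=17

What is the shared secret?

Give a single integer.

A = 11^26 mod 29  (bits of 26 = 11010)
  bit 0 = 1: r = r^2 * 11 mod 29 = 1^2 * 11 = 1*11 = 11
  bit 1 = 1: r = r^2 * 11 mod 29 = 11^2 * 11 = 5*11 = 26
  bit 2 = 0: r = r^2 mod 29 = 26^2 = 9
  bit 3 = 1: r = r^2 * 11 mod 29 = 9^2 * 11 = 23*11 = 21
  bit 4 = 0: r = r^2 mod 29 = 21^2 = 6
  -> A = 6
B = 11^17 mod 29  (bits of 17 = 10001)
  bit 0 = 1: r = r^2 * 11 mod 29 = 1^2 * 11 = 1*11 = 11
  bit 1 = 0: r = r^2 mod 29 = 11^2 = 5
  bit 2 = 0: r = r^2 mod 29 = 5^2 = 25
  bit 3 = 0: r = r^2 mod 29 = 25^2 = 16
  bit 4 = 1: r = r^2 * 11 mod 29 = 16^2 * 11 = 24*11 = 3
  -> B = 3
s = B^a = 3^26 mod 29  (bits of 26 = 11010)
  bit 0 = 1: r = r^2 * 3 mod 29 = 1^2 * 3 = 1*3 = 3
  bit 1 = 1: r = r^2 * 3 mod 29 = 3^2 * 3 = 9*3 = 27
  bit 2 = 0: r = r^2 mod 29 = 27^2 = 4
  bit 3 = 1: r = r^2 * 3 mod 29 = 4^2 * 3 = 16*3 = 19
  bit 4 = 0: r = r^2 mod 29 = 19^2 = 13
  -> s = B^a = 13

Answer: 13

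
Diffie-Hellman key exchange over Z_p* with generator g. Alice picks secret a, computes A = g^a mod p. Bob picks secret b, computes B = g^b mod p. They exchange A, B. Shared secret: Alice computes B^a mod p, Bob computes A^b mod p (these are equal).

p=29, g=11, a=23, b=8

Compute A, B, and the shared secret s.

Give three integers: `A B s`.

Answer: 27 16 24

Derivation:
A = 11^23 mod 29  (bits of 23 = 10111)
  bit 0 = 1: r = r^2 * 11 mod 29 = 1^2 * 11 = 1*11 = 11
  bit 1 = 0: r = r^2 mod 29 = 11^2 = 5
  bit 2 = 1: r = r^2 * 11 mod 29 = 5^2 * 11 = 25*11 = 14
  bit 3 = 1: r = r^2 * 11 mod 29 = 14^2 * 11 = 22*11 = 10
  bit 4 = 1: r = r^2 * 11 mod 29 = 10^2 * 11 = 13*11 = 27
  -> A = 27
B = 11^8 mod 29  (bits of 8 = 1000)
  bit 0 = 1: r = r^2 * 11 mod 29 = 1^2 * 11 = 1*11 = 11
  bit 1 = 0: r = r^2 mod 29 = 11^2 = 5
  bit 2 = 0: r = r^2 mod 29 = 5^2 = 25
  bit 3 = 0: r = r^2 mod 29 = 25^2 = 16
  -> B = 16
s = B^a = 16^23 mod 29  (bits of 23 = 10111)
  bit 0 = 1: r = r^2 * 16 mod 29 = 1^2 * 16 = 1*16 = 16
  bit 1 = 0: r = r^2 mod 29 = 16^2 = 24
  bit 2 = 1: r = r^2 * 16 mod 29 = 24^2 * 16 = 25*16 = 23
  bit 3 = 1: r = r^2 * 16 mod 29 = 23^2 * 16 = 7*16 = 25
  bit 4 = 1: r = r^2 * 16 mod 29 = 25^2 * 16 = 16*16 = 24
  -> s = B^a = 24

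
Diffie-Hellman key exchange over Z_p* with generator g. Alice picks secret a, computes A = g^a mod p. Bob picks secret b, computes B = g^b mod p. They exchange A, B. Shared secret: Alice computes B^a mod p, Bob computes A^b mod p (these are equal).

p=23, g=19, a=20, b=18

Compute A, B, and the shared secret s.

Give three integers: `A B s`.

Answer: 13 8 9

Derivation:
A = 19^20 mod 23  (bits of 20 = 10100)
  bit 0 = 1: r = r^2 * 19 mod 23 = 1^2 * 19 = 1*19 = 19
  bit 1 = 0: r = r^2 mod 23 = 19^2 = 16
  bit 2 = 1: r = r^2 * 19 mod 23 = 16^2 * 19 = 3*19 = 11
  bit 3 = 0: r = r^2 mod 23 = 11^2 = 6
  bit 4 = 0: r = r^2 mod 23 = 6^2 = 13
  -> A = 13
B = 19^18 mod 23  (bits of 18 = 10010)
  bit 0 = 1: r = r^2 * 19 mod 23 = 1^2 * 19 = 1*19 = 19
  bit 1 = 0: r = r^2 mod 23 = 19^2 = 16
  bit 2 = 0: r = r^2 mod 23 = 16^2 = 3
  bit 3 = 1: r = r^2 * 19 mod 23 = 3^2 * 19 = 9*19 = 10
  bit 4 = 0: r = r^2 mod 23 = 10^2 = 8
  -> B = 8
s = B^a = 8^20 mod 23  (bits of 20 = 10100)
  bit 0 = 1: r = r^2 * 8 mod 23 = 1^2 * 8 = 1*8 = 8
  bit 1 = 0: r = r^2 mod 23 = 8^2 = 18
  bit 2 = 1: r = r^2 * 8 mod 23 = 18^2 * 8 = 2*8 = 16
  bit 3 = 0: r = r^2 mod 23 = 16^2 = 3
  bit 4 = 0: r = r^2 mod 23 = 3^2 = 9
  -> s = B^a = 9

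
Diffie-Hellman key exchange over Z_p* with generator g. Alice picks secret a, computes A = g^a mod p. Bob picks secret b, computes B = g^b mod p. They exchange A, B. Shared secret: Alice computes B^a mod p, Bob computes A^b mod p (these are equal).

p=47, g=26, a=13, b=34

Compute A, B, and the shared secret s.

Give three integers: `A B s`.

A = 26^13 mod 47  (bits of 13 = 1101)
  bit 0 = 1: r = r^2 * 26 mod 47 = 1^2 * 26 = 1*26 = 26
  bit 1 = 1: r = r^2 * 26 mod 47 = 26^2 * 26 = 18*26 = 45
  bit 2 = 0: r = r^2 mod 47 = 45^2 = 4
  bit 3 = 1: r = r^2 * 26 mod 47 = 4^2 * 26 = 16*26 = 40
  -> A = 40
B = 26^34 mod 47  (bits of 34 = 100010)
  bit 0 = 1: r = r^2 * 26 mod 47 = 1^2 * 26 = 1*26 = 26
  bit 1 = 0: r = r^2 mod 47 = 26^2 = 18
  bit 2 = 0: r = r^2 mod 47 = 18^2 = 42
  bit 3 = 0: r = r^2 mod 47 = 42^2 = 25
  bit 4 = 1: r = r^2 * 26 mod 47 = 25^2 * 26 = 14*26 = 35
  bit 5 = 0: r = r^2 mod 47 = 35^2 = 3
  -> B = 3
s = B^a = 3^13 mod 47  (bits of 13 = 1101)
  bit 0 = 1: r = r^2 * 3 mod 47 = 1^2 * 3 = 1*3 = 3
  bit 1 = 1: r = r^2 * 3 mod 47 = 3^2 * 3 = 9*3 = 27
  bit 2 = 0: r = r^2 mod 47 = 27^2 = 24
  bit 3 = 1: r = r^2 * 3 mod 47 = 24^2 * 3 = 12*3 = 36
  -> s = B^a = 36

Answer: 40 3 36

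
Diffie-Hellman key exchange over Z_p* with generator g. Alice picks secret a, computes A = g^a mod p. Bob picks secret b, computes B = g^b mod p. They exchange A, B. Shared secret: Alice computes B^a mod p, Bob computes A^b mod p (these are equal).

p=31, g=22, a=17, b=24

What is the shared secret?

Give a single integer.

A = 22^17 mod 31  (bits of 17 = 10001)
  bit 0 = 1: r = r^2 * 22 mod 31 = 1^2 * 22 = 1*22 = 22
  bit 1 = 0: r = r^2 mod 31 = 22^2 = 19
  bit 2 = 0: r = r^2 mod 31 = 19^2 = 20
  bit 3 = 0: r = r^2 mod 31 = 20^2 = 28
  bit 4 = 1: r = r^2 * 22 mod 31 = 28^2 * 22 = 9*22 = 12
  -> A = 12
B = 22^24 mod 31  (bits of 24 = 11000)
  bit 0 = 1: r = r^2 * 22 mod 31 = 1^2 * 22 = 1*22 = 22
  bit 1 = 1: r = r^2 * 22 mod 31 = 22^2 * 22 = 19*22 = 15
  bit 2 = 0: r = r^2 mod 31 = 15^2 = 8
  bit 3 = 0: r = r^2 mod 31 = 8^2 = 2
  bit 4 = 0: r = r^2 mod 31 = 2^2 = 4
  -> B = 4
s = B^a = 4^17 mod 31  (bits of 17 = 10001)
  bit 0 = 1: r = r^2 * 4 mod 31 = 1^2 * 4 = 1*4 = 4
  bit 1 = 0: r = r^2 mod 31 = 4^2 = 16
  bit 2 = 0: r = r^2 mod 31 = 16^2 = 8
  bit 3 = 0: r = r^2 mod 31 = 8^2 = 2
  bit 4 = 1: r = r^2 * 4 mod 31 = 2^2 * 4 = 4*4 = 16
  -> s = B^a = 16

Answer: 16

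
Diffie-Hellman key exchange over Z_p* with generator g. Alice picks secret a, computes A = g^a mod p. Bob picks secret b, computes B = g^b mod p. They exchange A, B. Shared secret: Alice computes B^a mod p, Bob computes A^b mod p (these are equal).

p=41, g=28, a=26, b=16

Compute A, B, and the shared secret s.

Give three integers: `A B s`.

Answer: 39 18 18

Derivation:
A = 28^26 mod 41  (bits of 26 = 11010)
  bit 0 = 1: r = r^2 * 28 mod 41 = 1^2 * 28 = 1*28 = 28
  bit 1 = 1: r = r^2 * 28 mod 41 = 28^2 * 28 = 5*28 = 17
  bit 2 = 0: r = r^2 mod 41 = 17^2 = 2
  bit 3 = 1: r = r^2 * 28 mod 41 = 2^2 * 28 = 4*28 = 30
  bit 4 = 0: r = r^2 mod 41 = 30^2 = 39
  -> A = 39
B = 28^16 mod 41  (bits of 16 = 10000)
  bit 0 = 1: r = r^2 * 28 mod 41 = 1^2 * 28 = 1*28 = 28
  bit 1 = 0: r = r^2 mod 41 = 28^2 = 5
  bit 2 = 0: r = r^2 mod 41 = 5^2 = 25
  bit 3 = 0: r = r^2 mod 41 = 25^2 = 10
  bit 4 = 0: r = r^2 mod 41 = 10^2 = 18
  -> B = 18
s = B^a = 18^26 mod 41  (bits of 26 = 11010)
  bit 0 = 1: r = r^2 * 18 mod 41 = 1^2 * 18 = 1*18 = 18
  bit 1 = 1: r = r^2 * 18 mod 41 = 18^2 * 18 = 37*18 = 10
  bit 2 = 0: r = r^2 mod 41 = 10^2 = 18
  bit 3 = 1: r = r^2 * 18 mod 41 = 18^2 * 18 = 37*18 = 10
  bit 4 = 0: r = r^2 mod 41 = 10^2 = 18
  -> s = B^a = 18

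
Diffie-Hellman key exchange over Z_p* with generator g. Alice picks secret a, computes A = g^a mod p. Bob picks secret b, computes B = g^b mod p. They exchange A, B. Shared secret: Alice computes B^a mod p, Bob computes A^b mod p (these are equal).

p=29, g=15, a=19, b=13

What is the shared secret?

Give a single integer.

Answer: 3

Derivation:
A = 15^19 mod 29  (bits of 19 = 10011)
  bit 0 = 1: r = r^2 * 15 mod 29 = 1^2 * 15 = 1*15 = 15
  bit 1 = 0: r = r^2 mod 29 = 15^2 = 22
  bit 2 = 0: r = r^2 mod 29 = 22^2 = 20
  bit 3 = 1: r = r^2 * 15 mod 29 = 20^2 * 15 = 23*15 = 26
  bit 4 = 1: r = r^2 * 15 mod 29 = 26^2 * 15 = 9*15 = 19
  -> A = 19
B = 15^13 mod 29  (bits of 13 = 1101)
  bit 0 = 1: r = r^2 * 15 mod 29 = 1^2 * 15 = 1*15 = 15
  bit 1 = 1: r = r^2 * 15 mod 29 = 15^2 * 15 = 22*15 = 11
  bit 2 = 0: r = r^2 mod 29 = 11^2 = 5
  bit 3 = 1: r = r^2 * 15 mod 29 = 5^2 * 15 = 25*15 = 27
  -> B = 27
s = B^a = 27^19 mod 29  (bits of 19 = 10011)
  bit 0 = 1: r = r^2 * 27 mod 29 = 1^2 * 27 = 1*27 = 27
  bit 1 = 0: r = r^2 mod 29 = 27^2 = 4
  bit 2 = 0: r = r^2 mod 29 = 4^2 = 16
  bit 3 = 1: r = r^2 * 27 mod 29 = 16^2 * 27 = 24*27 = 10
  bit 4 = 1: r = r^2 * 27 mod 29 = 10^2 * 27 = 13*27 = 3
  -> s = B^a = 3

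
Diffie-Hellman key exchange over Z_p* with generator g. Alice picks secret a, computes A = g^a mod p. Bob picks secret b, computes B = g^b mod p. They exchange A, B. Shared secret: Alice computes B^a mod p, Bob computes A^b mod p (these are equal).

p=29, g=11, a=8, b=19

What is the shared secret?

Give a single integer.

Answer: 23

Derivation:
A = 11^8 mod 29  (bits of 8 = 1000)
  bit 0 = 1: r = r^2 * 11 mod 29 = 1^2 * 11 = 1*11 = 11
  bit 1 = 0: r = r^2 mod 29 = 11^2 = 5
  bit 2 = 0: r = r^2 mod 29 = 5^2 = 25
  bit 3 = 0: r = r^2 mod 29 = 25^2 = 16
  -> A = 16
B = 11^19 mod 29  (bits of 19 = 10011)
  bit 0 = 1: r = r^2 * 11 mod 29 = 1^2 * 11 = 1*11 = 11
  bit 1 = 0: r = r^2 mod 29 = 11^2 = 5
  bit 2 = 0: r = r^2 mod 29 = 5^2 = 25
  bit 3 = 1: r = r^2 * 11 mod 29 = 25^2 * 11 = 16*11 = 2
  bit 4 = 1: r = r^2 * 11 mod 29 = 2^2 * 11 = 4*11 = 15
  -> B = 15
s = B^a = 15^8 mod 29  (bits of 8 = 1000)
  bit 0 = 1: r = r^2 * 15 mod 29 = 1^2 * 15 = 1*15 = 15
  bit 1 = 0: r = r^2 mod 29 = 15^2 = 22
  bit 2 = 0: r = r^2 mod 29 = 22^2 = 20
  bit 3 = 0: r = r^2 mod 29 = 20^2 = 23
  -> s = B^a = 23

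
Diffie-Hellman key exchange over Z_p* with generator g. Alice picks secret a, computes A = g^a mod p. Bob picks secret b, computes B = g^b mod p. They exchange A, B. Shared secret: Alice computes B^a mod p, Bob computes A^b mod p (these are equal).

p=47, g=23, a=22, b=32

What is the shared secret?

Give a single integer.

Answer: 42

Derivation:
A = 23^22 mod 47  (bits of 22 = 10110)
  bit 0 = 1: r = r^2 * 23 mod 47 = 1^2 * 23 = 1*23 = 23
  bit 1 = 0: r = r^2 mod 47 = 23^2 = 12
  bit 2 = 1: r = r^2 * 23 mod 47 = 12^2 * 23 = 3*23 = 22
  bit 3 = 1: r = r^2 * 23 mod 47 = 22^2 * 23 = 14*23 = 40
  bit 4 = 0: r = r^2 mod 47 = 40^2 = 2
  -> A = 2
B = 23^32 mod 47  (bits of 32 = 100000)
  bit 0 = 1: r = r^2 * 23 mod 47 = 1^2 * 23 = 1*23 = 23
  bit 1 = 0: r = r^2 mod 47 = 23^2 = 12
  bit 2 = 0: r = r^2 mod 47 = 12^2 = 3
  bit 3 = 0: r = r^2 mod 47 = 3^2 = 9
  bit 4 = 0: r = r^2 mod 47 = 9^2 = 34
  bit 5 = 0: r = r^2 mod 47 = 34^2 = 28
  -> B = 28
s = B^a = 28^22 mod 47  (bits of 22 = 10110)
  bit 0 = 1: r = r^2 * 28 mod 47 = 1^2 * 28 = 1*28 = 28
  bit 1 = 0: r = r^2 mod 47 = 28^2 = 32
  bit 2 = 1: r = r^2 * 28 mod 47 = 32^2 * 28 = 37*28 = 2
  bit 3 = 1: r = r^2 * 28 mod 47 = 2^2 * 28 = 4*28 = 18
  bit 4 = 0: r = r^2 mod 47 = 18^2 = 42
  -> s = B^a = 42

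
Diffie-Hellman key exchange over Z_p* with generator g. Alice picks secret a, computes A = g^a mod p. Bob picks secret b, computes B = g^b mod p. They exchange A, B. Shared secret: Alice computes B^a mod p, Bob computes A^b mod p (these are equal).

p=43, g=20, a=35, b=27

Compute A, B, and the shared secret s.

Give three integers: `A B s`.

A = 20^35 mod 43  (bits of 35 = 100011)
  bit 0 = 1: r = r^2 * 20 mod 43 = 1^2 * 20 = 1*20 = 20
  bit 1 = 0: r = r^2 mod 43 = 20^2 = 13
  bit 2 = 0: r = r^2 mod 43 = 13^2 = 40
  bit 3 = 0: r = r^2 mod 43 = 40^2 = 9
  bit 4 = 1: r = r^2 * 20 mod 43 = 9^2 * 20 = 38*20 = 29
  bit 5 = 1: r = r^2 * 20 mod 43 = 29^2 * 20 = 24*20 = 7
  -> A = 7
B = 20^27 mod 43  (bits of 27 = 11011)
  bit 0 = 1: r = r^2 * 20 mod 43 = 1^2 * 20 = 1*20 = 20
  bit 1 = 1: r = r^2 * 20 mod 43 = 20^2 * 20 = 13*20 = 2
  bit 2 = 0: r = r^2 mod 43 = 2^2 = 4
  bit 3 = 1: r = r^2 * 20 mod 43 = 4^2 * 20 = 16*20 = 19
  bit 4 = 1: r = r^2 * 20 mod 43 = 19^2 * 20 = 17*20 = 39
  -> B = 39
s = B^a = 39^35 mod 43  (bits of 35 = 100011)
  bit 0 = 1: r = r^2 * 39 mod 43 = 1^2 * 39 = 1*39 = 39
  bit 1 = 0: r = r^2 mod 43 = 39^2 = 16
  bit 2 = 0: r = r^2 mod 43 = 16^2 = 41
  bit 3 = 0: r = r^2 mod 43 = 41^2 = 4
  bit 4 = 1: r = r^2 * 39 mod 43 = 4^2 * 39 = 16*39 = 22
  bit 5 = 1: r = r^2 * 39 mod 43 = 22^2 * 39 = 11*39 = 42
  -> s = B^a = 42

Answer: 7 39 42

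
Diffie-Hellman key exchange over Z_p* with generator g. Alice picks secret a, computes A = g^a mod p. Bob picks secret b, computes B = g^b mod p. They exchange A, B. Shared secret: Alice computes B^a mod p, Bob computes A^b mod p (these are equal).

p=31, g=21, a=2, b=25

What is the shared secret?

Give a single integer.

A = 21^2 mod 31  (bits of 2 = 10)
  bit 0 = 1: r = r^2 * 21 mod 31 = 1^2 * 21 = 1*21 = 21
  bit 1 = 0: r = r^2 mod 31 = 21^2 = 7
  -> A = 7
B = 21^25 mod 31  (bits of 25 = 11001)
  bit 0 = 1: r = r^2 * 21 mod 31 = 1^2 * 21 = 1*21 = 21
  bit 1 = 1: r = r^2 * 21 mod 31 = 21^2 * 21 = 7*21 = 23
  bit 2 = 0: r = r^2 mod 31 = 23^2 = 2
  bit 3 = 0: r = r^2 mod 31 = 2^2 = 4
  bit 4 = 1: r = r^2 * 21 mod 31 = 4^2 * 21 = 16*21 = 26
  -> B = 26
s = B^a = 26^2 mod 31  (bits of 2 = 10)
  bit 0 = 1: r = r^2 * 26 mod 31 = 1^2 * 26 = 1*26 = 26
  bit 1 = 0: r = r^2 mod 31 = 26^2 = 25
  -> s = B^a = 25

Answer: 25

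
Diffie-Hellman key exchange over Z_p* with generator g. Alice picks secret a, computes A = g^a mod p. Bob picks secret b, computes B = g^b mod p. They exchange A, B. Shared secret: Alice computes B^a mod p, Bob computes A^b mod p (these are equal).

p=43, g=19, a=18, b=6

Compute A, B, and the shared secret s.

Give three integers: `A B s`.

A = 19^18 mod 43  (bits of 18 = 10010)
  bit 0 = 1: r = r^2 * 19 mod 43 = 1^2 * 19 = 1*19 = 19
  bit 1 = 0: r = r^2 mod 43 = 19^2 = 17
  bit 2 = 0: r = r^2 mod 43 = 17^2 = 31
  bit 3 = 1: r = r^2 * 19 mod 43 = 31^2 * 19 = 15*19 = 27
  bit 4 = 0: r = r^2 mod 43 = 27^2 = 41
  -> A = 41
B = 19^6 mod 43  (bits of 6 = 110)
  bit 0 = 1: r = r^2 * 19 mod 43 = 1^2 * 19 = 1*19 = 19
  bit 1 = 1: r = r^2 * 19 mod 43 = 19^2 * 19 = 17*19 = 22
  bit 2 = 0: r = r^2 mod 43 = 22^2 = 11
  -> B = 11
s = B^a = 11^18 mod 43  (bits of 18 = 10010)
  bit 0 = 1: r = r^2 * 11 mod 43 = 1^2 * 11 = 1*11 = 11
  bit 1 = 0: r = r^2 mod 43 = 11^2 = 35
  bit 2 = 0: r = r^2 mod 43 = 35^2 = 21
  bit 3 = 1: r = r^2 * 11 mod 43 = 21^2 * 11 = 11*11 = 35
  bit 4 = 0: r = r^2 mod 43 = 35^2 = 21
  -> s = B^a = 21

Answer: 41 11 21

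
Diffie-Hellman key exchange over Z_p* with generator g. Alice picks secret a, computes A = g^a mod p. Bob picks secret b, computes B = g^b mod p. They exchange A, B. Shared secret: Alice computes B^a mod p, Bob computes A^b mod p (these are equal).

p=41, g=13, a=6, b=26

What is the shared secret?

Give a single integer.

Answer: 23

Derivation:
A = 13^6 mod 41  (bits of 6 = 110)
  bit 0 = 1: r = r^2 * 13 mod 41 = 1^2 * 13 = 1*13 = 13
  bit 1 = 1: r = r^2 * 13 mod 41 = 13^2 * 13 = 5*13 = 24
  bit 2 = 0: r = r^2 mod 41 = 24^2 = 2
  -> A = 2
B = 13^26 mod 41  (bits of 26 = 11010)
  bit 0 = 1: r = r^2 * 13 mod 41 = 1^2 * 13 = 1*13 = 13
  bit 1 = 1: r = r^2 * 13 mod 41 = 13^2 * 13 = 5*13 = 24
  bit 2 = 0: r = r^2 mod 41 = 24^2 = 2
  bit 3 = 1: r = r^2 * 13 mod 41 = 2^2 * 13 = 4*13 = 11
  bit 4 = 0: r = r^2 mod 41 = 11^2 = 39
  -> B = 39
s = B^a = 39^6 mod 41  (bits of 6 = 110)
  bit 0 = 1: r = r^2 * 39 mod 41 = 1^2 * 39 = 1*39 = 39
  bit 1 = 1: r = r^2 * 39 mod 41 = 39^2 * 39 = 4*39 = 33
  bit 2 = 0: r = r^2 mod 41 = 33^2 = 23
  -> s = B^a = 23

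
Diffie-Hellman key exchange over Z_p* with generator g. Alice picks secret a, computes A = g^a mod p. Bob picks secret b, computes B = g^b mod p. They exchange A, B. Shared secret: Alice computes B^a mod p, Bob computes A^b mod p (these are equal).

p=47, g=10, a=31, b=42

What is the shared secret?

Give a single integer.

Answer: 4

Derivation:
A = 10^31 mod 47  (bits of 31 = 11111)
  bit 0 = 1: r = r^2 * 10 mod 47 = 1^2 * 10 = 1*10 = 10
  bit 1 = 1: r = r^2 * 10 mod 47 = 10^2 * 10 = 6*10 = 13
  bit 2 = 1: r = r^2 * 10 mod 47 = 13^2 * 10 = 28*10 = 45
  bit 3 = 1: r = r^2 * 10 mod 47 = 45^2 * 10 = 4*10 = 40
  bit 4 = 1: r = r^2 * 10 mod 47 = 40^2 * 10 = 2*10 = 20
  -> A = 20
B = 10^42 mod 47  (bits of 42 = 101010)
  bit 0 = 1: r = r^2 * 10 mod 47 = 1^2 * 10 = 1*10 = 10
  bit 1 = 0: r = r^2 mod 47 = 10^2 = 6
  bit 2 = 1: r = r^2 * 10 mod 47 = 6^2 * 10 = 36*10 = 31
  bit 3 = 0: r = r^2 mod 47 = 31^2 = 21
  bit 4 = 1: r = r^2 * 10 mod 47 = 21^2 * 10 = 18*10 = 39
  bit 5 = 0: r = r^2 mod 47 = 39^2 = 17
  -> B = 17
s = B^a = 17^31 mod 47  (bits of 31 = 11111)
  bit 0 = 1: r = r^2 * 17 mod 47 = 1^2 * 17 = 1*17 = 17
  bit 1 = 1: r = r^2 * 17 mod 47 = 17^2 * 17 = 7*17 = 25
  bit 2 = 1: r = r^2 * 17 mod 47 = 25^2 * 17 = 14*17 = 3
  bit 3 = 1: r = r^2 * 17 mod 47 = 3^2 * 17 = 9*17 = 12
  bit 4 = 1: r = r^2 * 17 mod 47 = 12^2 * 17 = 3*17 = 4
  -> s = B^a = 4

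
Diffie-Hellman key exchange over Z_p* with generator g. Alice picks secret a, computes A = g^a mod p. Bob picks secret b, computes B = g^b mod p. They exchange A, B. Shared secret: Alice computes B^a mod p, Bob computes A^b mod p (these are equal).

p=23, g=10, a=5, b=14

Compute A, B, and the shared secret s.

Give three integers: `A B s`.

Answer: 19 12 18

Derivation:
A = 10^5 mod 23  (bits of 5 = 101)
  bit 0 = 1: r = r^2 * 10 mod 23 = 1^2 * 10 = 1*10 = 10
  bit 1 = 0: r = r^2 mod 23 = 10^2 = 8
  bit 2 = 1: r = r^2 * 10 mod 23 = 8^2 * 10 = 18*10 = 19
  -> A = 19
B = 10^14 mod 23  (bits of 14 = 1110)
  bit 0 = 1: r = r^2 * 10 mod 23 = 1^2 * 10 = 1*10 = 10
  bit 1 = 1: r = r^2 * 10 mod 23 = 10^2 * 10 = 8*10 = 11
  bit 2 = 1: r = r^2 * 10 mod 23 = 11^2 * 10 = 6*10 = 14
  bit 3 = 0: r = r^2 mod 23 = 14^2 = 12
  -> B = 12
s = B^a = 12^5 mod 23  (bits of 5 = 101)
  bit 0 = 1: r = r^2 * 12 mod 23 = 1^2 * 12 = 1*12 = 12
  bit 1 = 0: r = r^2 mod 23 = 12^2 = 6
  bit 2 = 1: r = r^2 * 12 mod 23 = 6^2 * 12 = 13*12 = 18
  -> s = B^a = 18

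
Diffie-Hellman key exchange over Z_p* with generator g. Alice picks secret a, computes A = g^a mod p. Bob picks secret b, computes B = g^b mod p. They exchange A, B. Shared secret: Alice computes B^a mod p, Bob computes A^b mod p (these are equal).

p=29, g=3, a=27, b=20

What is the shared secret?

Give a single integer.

A = 3^27 mod 29  (bits of 27 = 11011)
  bit 0 = 1: r = r^2 * 3 mod 29 = 1^2 * 3 = 1*3 = 3
  bit 1 = 1: r = r^2 * 3 mod 29 = 3^2 * 3 = 9*3 = 27
  bit 2 = 0: r = r^2 mod 29 = 27^2 = 4
  bit 3 = 1: r = r^2 * 3 mod 29 = 4^2 * 3 = 16*3 = 19
  bit 4 = 1: r = r^2 * 3 mod 29 = 19^2 * 3 = 13*3 = 10
  -> A = 10
B = 3^20 mod 29  (bits of 20 = 10100)
  bit 0 = 1: r = r^2 * 3 mod 29 = 1^2 * 3 = 1*3 = 3
  bit 1 = 0: r = r^2 mod 29 = 3^2 = 9
  bit 2 = 1: r = r^2 * 3 mod 29 = 9^2 * 3 = 23*3 = 11
  bit 3 = 0: r = r^2 mod 29 = 11^2 = 5
  bit 4 = 0: r = r^2 mod 29 = 5^2 = 25
  -> B = 25
s = B^a = 25^27 mod 29  (bits of 27 = 11011)
  bit 0 = 1: r = r^2 * 25 mod 29 = 1^2 * 25 = 1*25 = 25
  bit 1 = 1: r = r^2 * 25 mod 29 = 25^2 * 25 = 16*25 = 23
  bit 2 = 0: r = r^2 mod 29 = 23^2 = 7
  bit 3 = 1: r = r^2 * 25 mod 29 = 7^2 * 25 = 20*25 = 7
  bit 4 = 1: r = r^2 * 25 mod 29 = 7^2 * 25 = 20*25 = 7
  -> s = B^a = 7

Answer: 7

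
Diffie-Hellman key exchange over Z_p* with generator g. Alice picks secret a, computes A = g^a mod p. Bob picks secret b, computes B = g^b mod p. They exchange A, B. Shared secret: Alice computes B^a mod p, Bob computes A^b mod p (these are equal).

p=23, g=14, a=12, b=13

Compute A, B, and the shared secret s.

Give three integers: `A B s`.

Answer: 9 11 12

Derivation:
A = 14^12 mod 23  (bits of 12 = 1100)
  bit 0 = 1: r = r^2 * 14 mod 23 = 1^2 * 14 = 1*14 = 14
  bit 1 = 1: r = r^2 * 14 mod 23 = 14^2 * 14 = 12*14 = 7
  bit 2 = 0: r = r^2 mod 23 = 7^2 = 3
  bit 3 = 0: r = r^2 mod 23 = 3^2 = 9
  -> A = 9
B = 14^13 mod 23  (bits of 13 = 1101)
  bit 0 = 1: r = r^2 * 14 mod 23 = 1^2 * 14 = 1*14 = 14
  bit 1 = 1: r = r^2 * 14 mod 23 = 14^2 * 14 = 12*14 = 7
  bit 2 = 0: r = r^2 mod 23 = 7^2 = 3
  bit 3 = 1: r = r^2 * 14 mod 23 = 3^2 * 14 = 9*14 = 11
  -> B = 11
s = B^a = 11^12 mod 23  (bits of 12 = 1100)
  bit 0 = 1: r = r^2 * 11 mod 23 = 1^2 * 11 = 1*11 = 11
  bit 1 = 1: r = r^2 * 11 mod 23 = 11^2 * 11 = 6*11 = 20
  bit 2 = 0: r = r^2 mod 23 = 20^2 = 9
  bit 3 = 0: r = r^2 mod 23 = 9^2 = 12
  -> s = B^a = 12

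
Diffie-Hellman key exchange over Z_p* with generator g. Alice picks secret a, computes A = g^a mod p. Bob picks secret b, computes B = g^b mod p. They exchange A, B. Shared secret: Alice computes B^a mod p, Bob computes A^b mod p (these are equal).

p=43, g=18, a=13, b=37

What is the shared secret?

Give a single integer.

A = 18^13 mod 43  (bits of 13 = 1101)
  bit 0 = 1: r = r^2 * 18 mod 43 = 1^2 * 18 = 1*18 = 18
  bit 1 = 1: r = r^2 * 18 mod 43 = 18^2 * 18 = 23*18 = 27
  bit 2 = 0: r = r^2 mod 43 = 27^2 = 41
  bit 3 = 1: r = r^2 * 18 mod 43 = 41^2 * 18 = 4*18 = 29
  -> A = 29
B = 18^37 mod 43  (bits of 37 = 100101)
  bit 0 = 1: r = r^2 * 18 mod 43 = 1^2 * 18 = 1*18 = 18
  bit 1 = 0: r = r^2 mod 43 = 18^2 = 23
  bit 2 = 0: r = r^2 mod 43 = 23^2 = 13
  bit 3 = 1: r = r^2 * 18 mod 43 = 13^2 * 18 = 40*18 = 32
  bit 4 = 0: r = r^2 mod 43 = 32^2 = 35
  bit 5 = 1: r = r^2 * 18 mod 43 = 35^2 * 18 = 21*18 = 34
  -> B = 34
s = B^a = 34^13 mod 43  (bits of 13 = 1101)
  bit 0 = 1: r = r^2 * 34 mod 43 = 1^2 * 34 = 1*34 = 34
  bit 1 = 1: r = r^2 * 34 mod 43 = 34^2 * 34 = 38*34 = 2
  bit 2 = 0: r = r^2 mod 43 = 2^2 = 4
  bit 3 = 1: r = r^2 * 34 mod 43 = 4^2 * 34 = 16*34 = 28
  -> s = B^a = 28

Answer: 28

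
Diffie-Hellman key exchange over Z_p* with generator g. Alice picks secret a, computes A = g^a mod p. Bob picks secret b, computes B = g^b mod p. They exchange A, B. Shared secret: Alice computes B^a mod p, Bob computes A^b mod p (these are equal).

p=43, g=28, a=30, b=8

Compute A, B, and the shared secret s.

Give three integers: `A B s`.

Answer: 16 24 16

Derivation:
A = 28^30 mod 43  (bits of 30 = 11110)
  bit 0 = 1: r = r^2 * 28 mod 43 = 1^2 * 28 = 1*28 = 28
  bit 1 = 1: r = r^2 * 28 mod 43 = 28^2 * 28 = 10*28 = 22
  bit 2 = 1: r = r^2 * 28 mod 43 = 22^2 * 28 = 11*28 = 7
  bit 3 = 1: r = r^2 * 28 mod 43 = 7^2 * 28 = 6*28 = 39
  bit 4 = 0: r = r^2 mod 43 = 39^2 = 16
  -> A = 16
B = 28^8 mod 43  (bits of 8 = 1000)
  bit 0 = 1: r = r^2 * 28 mod 43 = 1^2 * 28 = 1*28 = 28
  bit 1 = 0: r = r^2 mod 43 = 28^2 = 10
  bit 2 = 0: r = r^2 mod 43 = 10^2 = 14
  bit 3 = 0: r = r^2 mod 43 = 14^2 = 24
  -> B = 24
s = B^a = 24^30 mod 43  (bits of 30 = 11110)
  bit 0 = 1: r = r^2 * 24 mod 43 = 1^2 * 24 = 1*24 = 24
  bit 1 = 1: r = r^2 * 24 mod 43 = 24^2 * 24 = 17*24 = 21
  bit 2 = 1: r = r^2 * 24 mod 43 = 21^2 * 24 = 11*24 = 6
  bit 3 = 1: r = r^2 * 24 mod 43 = 6^2 * 24 = 36*24 = 4
  bit 4 = 0: r = r^2 mod 43 = 4^2 = 16
  -> s = B^a = 16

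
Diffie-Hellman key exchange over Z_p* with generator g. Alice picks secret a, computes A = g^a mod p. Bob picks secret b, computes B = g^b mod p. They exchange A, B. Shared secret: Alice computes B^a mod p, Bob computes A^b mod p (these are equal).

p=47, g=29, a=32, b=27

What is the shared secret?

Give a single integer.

Answer: 2

Derivation:
A = 29^32 mod 47  (bits of 32 = 100000)
  bit 0 = 1: r = r^2 * 29 mod 47 = 1^2 * 29 = 1*29 = 29
  bit 1 = 0: r = r^2 mod 47 = 29^2 = 42
  bit 2 = 0: r = r^2 mod 47 = 42^2 = 25
  bit 3 = 0: r = r^2 mod 47 = 25^2 = 14
  bit 4 = 0: r = r^2 mod 47 = 14^2 = 8
  bit 5 = 0: r = r^2 mod 47 = 8^2 = 17
  -> A = 17
B = 29^27 mod 47  (bits of 27 = 11011)
  bit 0 = 1: r = r^2 * 29 mod 47 = 1^2 * 29 = 1*29 = 29
  bit 1 = 1: r = r^2 * 29 mod 47 = 29^2 * 29 = 42*29 = 43
  bit 2 = 0: r = r^2 mod 47 = 43^2 = 16
  bit 3 = 1: r = r^2 * 29 mod 47 = 16^2 * 29 = 21*29 = 45
  bit 4 = 1: r = r^2 * 29 mod 47 = 45^2 * 29 = 4*29 = 22
  -> B = 22
s = B^a = 22^32 mod 47  (bits of 32 = 100000)
  bit 0 = 1: r = r^2 * 22 mod 47 = 1^2 * 22 = 1*22 = 22
  bit 1 = 0: r = r^2 mod 47 = 22^2 = 14
  bit 2 = 0: r = r^2 mod 47 = 14^2 = 8
  bit 3 = 0: r = r^2 mod 47 = 8^2 = 17
  bit 4 = 0: r = r^2 mod 47 = 17^2 = 7
  bit 5 = 0: r = r^2 mod 47 = 7^2 = 2
  -> s = B^a = 2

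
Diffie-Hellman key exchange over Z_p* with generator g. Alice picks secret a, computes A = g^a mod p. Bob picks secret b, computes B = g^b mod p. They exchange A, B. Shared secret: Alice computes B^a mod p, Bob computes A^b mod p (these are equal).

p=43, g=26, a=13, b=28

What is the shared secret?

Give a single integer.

Answer: 36

Derivation:
A = 26^13 mod 43  (bits of 13 = 1101)
  bit 0 = 1: r = r^2 * 26 mod 43 = 1^2 * 26 = 1*26 = 26
  bit 1 = 1: r = r^2 * 26 mod 43 = 26^2 * 26 = 31*26 = 32
  bit 2 = 0: r = r^2 mod 43 = 32^2 = 35
  bit 3 = 1: r = r^2 * 26 mod 43 = 35^2 * 26 = 21*26 = 30
  -> A = 30
B = 26^28 mod 43  (bits of 28 = 11100)
  bit 0 = 1: r = r^2 * 26 mod 43 = 1^2 * 26 = 1*26 = 26
  bit 1 = 1: r = r^2 * 26 mod 43 = 26^2 * 26 = 31*26 = 32
  bit 2 = 1: r = r^2 * 26 mod 43 = 32^2 * 26 = 35*26 = 7
  bit 3 = 0: r = r^2 mod 43 = 7^2 = 6
  bit 4 = 0: r = r^2 mod 43 = 6^2 = 36
  -> B = 36
s = B^a = 36^13 mod 43  (bits of 13 = 1101)
  bit 0 = 1: r = r^2 * 36 mod 43 = 1^2 * 36 = 1*36 = 36
  bit 1 = 1: r = r^2 * 36 mod 43 = 36^2 * 36 = 6*36 = 1
  bit 2 = 0: r = r^2 mod 43 = 1^2 = 1
  bit 3 = 1: r = r^2 * 36 mod 43 = 1^2 * 36 = 1*36 = 36
  -> s = B^a = 36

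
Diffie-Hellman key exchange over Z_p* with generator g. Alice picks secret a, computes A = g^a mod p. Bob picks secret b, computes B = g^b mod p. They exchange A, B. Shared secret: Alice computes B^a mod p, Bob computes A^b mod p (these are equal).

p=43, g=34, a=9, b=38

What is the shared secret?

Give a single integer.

Answer: 4

Derivation:
A = 34^9 mod 43  (bits of 9 = 1001)
  bit 0 = 1: r = r^2 * 34 mod 43 = 1^2 * 34 = 1*34 = 34
  bit 1 = 0: r = r^2 mod 43 = 34^2 = 38
  bit 2 = 0: r = r^2 mod 43 = 38^2 = 25
  bit 3 = 1: r = r^2 * 34 mod 43 = 25^2 * 34 = 23*34 = 8
  -> A = 8
B = 34^38 mod 43  (bits of 38 = 100110)
  bit 0 = 1: r = r^2 * 34 mod 43 = 1^2 * 34 = 1*34 = 34
  bit 1 = 0: r = r^2 mod 43 = 34^2 = 38
  bit 2 = 0: r = r^2 mod 43 = 38^2 = 25
  bit 3 = 1: r = r^2 * 34 mod 43 = 25^2 * 34 = 23*34 = 8
  bit 4 = 1: r = r^2 * 34 mod 43 = 8^2 * 34 = 21*34 = 26
  bit 5 = 0: r = r^2 mod 43 = 26^2 = 31
  -> B = 31
s = B^a = 31^9 mod 43  (bits of 9 = 1001)
  bit 0 = 1: r = r^2 * 31 mod 43 = 1^2 * 31 = 1*31 = 31
  bit 1 = 0: r = r^2 mod 43 = 31^2 = 15
  bit 2 = 0: r = r^2 mod 43 = 15^2 = 10
  bit 3 = 1: r = r^2 * 31 mod 43 = 10^2 * 31 = 14*31 = 4
  -> s = B^a = 4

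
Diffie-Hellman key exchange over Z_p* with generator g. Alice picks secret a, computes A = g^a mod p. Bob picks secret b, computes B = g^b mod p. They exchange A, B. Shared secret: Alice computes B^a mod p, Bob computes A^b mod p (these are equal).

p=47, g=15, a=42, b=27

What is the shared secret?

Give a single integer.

A = 15^42 mod 47  (bits of 42 = 101010)
  bit 0 = 1: r = r^2 * 15 mod 47 = 1^2 * 15 = 1*15 = 15
  bit 1 = 0: r = r^2 mod 47 = 15^2 = 37
  bit 2 = 1: r = r^2 * 15 mod 47 = 37^2 * 15 = 6*15 = 43
  bit 3 = 0: r = r^2 mod 47 = 43^2 = 16
  bit 4 = 1: r = r^2 * 15 mod 47 = 16^2 * 15 = 21*15 = 33
  bit 5 = 0: r = r^2 mod 47 = 33^2 = 8
  -> A = 8
B = 15^27 mod 47  (bits of 27 = 11011)
  bit 0 = 1: r = r^2 * 15 mod 47 = 1^2 * 15 = 1*15 = 15
  bit 1 = 1: r = r^2 * 15 mod 47 = 15^2 * 15 = 37*15 = 38
  bit 2 = 0: r = r^2 mod 47 = 38^2 = 34
  bit 3 = 1: r = r^2 * 15 mod 47 = 34^2 * 15 = 28*15 = 44
  bit 4 = 1: r = r^2 * 15 mod 47 = 44^2 * 15 = 9*15 = 41
  -> B = 41
s = B^a = 41^42 mod 47  (bits of 42 = 101010)
  bit 0 = 1: r = r^2 * 41 mod 47 = 1^2 * 41 = 1*41 = 41
  bit 1 = 0: r = r^2 mod 47 = 41^2 = 36
  bit 2 = 1: r = r^2 * 41 mod 47 = 36^2 * 41 = 27*41 = 26
  bit 3 = 0: r = r^2 mod 47 = 26^2 = 18
  bit 4 = 1: r = r^2 * 41 mod 47 = 18^2 * 41 = 42*41 = 30
  bit 5 = 0: r = r^2 mod 47 = 30^2 = 7
  -> s = B^a = 7

Answer: 7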